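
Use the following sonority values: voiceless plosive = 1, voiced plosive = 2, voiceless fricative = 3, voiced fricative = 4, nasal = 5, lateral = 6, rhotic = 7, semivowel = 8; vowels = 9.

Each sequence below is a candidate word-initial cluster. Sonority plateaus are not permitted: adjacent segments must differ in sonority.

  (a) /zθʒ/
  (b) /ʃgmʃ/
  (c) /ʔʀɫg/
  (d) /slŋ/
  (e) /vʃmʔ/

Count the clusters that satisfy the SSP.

0

(a) /zθʒ/: profile 4-3-4 — violates.
(b) /ʃgmʃ/: profile 3-2-5-3 — violates.
(c) /ʔʀɫg/: profile 1-7-6-2 — violates.
(d) /slŋ/: profile 3-6-5 — violates.
(e) /vʃmʔ/: profile 4-3-5-1 — violates.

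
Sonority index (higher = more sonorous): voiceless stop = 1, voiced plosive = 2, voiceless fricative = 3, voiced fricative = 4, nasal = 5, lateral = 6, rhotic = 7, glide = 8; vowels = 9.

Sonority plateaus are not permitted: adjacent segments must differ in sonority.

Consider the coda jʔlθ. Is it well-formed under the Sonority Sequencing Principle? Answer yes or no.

no

/j/ — glide, sonority 8.
/ʔ/ — voiceless stop, sonority 1.
/l/ — lateral, sonority 6.
/θ/ — voiceless fricative, sonority 3.
The profile is 8-1-6-3. Between /ʔ/ (1) and /l/ (6) sonority does not fall, so the cluster violates the SSP.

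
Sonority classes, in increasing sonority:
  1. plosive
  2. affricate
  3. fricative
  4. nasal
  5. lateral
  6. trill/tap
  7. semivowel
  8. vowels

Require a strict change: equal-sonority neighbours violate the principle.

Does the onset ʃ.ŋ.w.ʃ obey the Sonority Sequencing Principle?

/ʃ/: fricative = 3.
/ŋ/: nasal = 4.
/w/: semivowel = 7.
/ʃ/: fricative = 3.
The profile is 3-4-7-3. Between /w/ (7) and /ʃ/ (3) sonority does not rise, so the cluster violates the SSP.

no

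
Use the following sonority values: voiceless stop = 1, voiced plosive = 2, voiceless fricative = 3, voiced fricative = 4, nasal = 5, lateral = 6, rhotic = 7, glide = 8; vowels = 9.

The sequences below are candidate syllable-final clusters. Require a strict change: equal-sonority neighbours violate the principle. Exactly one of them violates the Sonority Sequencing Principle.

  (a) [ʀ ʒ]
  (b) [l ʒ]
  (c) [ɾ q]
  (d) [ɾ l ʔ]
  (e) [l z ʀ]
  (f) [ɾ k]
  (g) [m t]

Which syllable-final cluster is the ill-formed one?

(a) [ʀ ʒ]: profile 7-4 — obeys.
(b) [l ʒ]: profile 6-4 — obeys.
(c) [ɾ q]: profile 7-1 — obeys.
(d) [ɾ l ʔ]: profile 7-6-1 — obeys.
(e) [l z ʀ]: profile 6-4-7 — violates.
(f) [ɾ k]: profile 7-1 — obeys.
(g) [m t]: profile 5-1 — obeys.

e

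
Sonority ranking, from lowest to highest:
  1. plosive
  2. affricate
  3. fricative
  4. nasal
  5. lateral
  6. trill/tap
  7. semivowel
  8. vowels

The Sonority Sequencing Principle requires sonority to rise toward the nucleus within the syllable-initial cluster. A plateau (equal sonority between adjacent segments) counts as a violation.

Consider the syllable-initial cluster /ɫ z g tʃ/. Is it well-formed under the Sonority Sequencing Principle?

no

/ɫ/: lateral = 5.
/z/: fricative = 3.
/g/: plosive = 1.
/tʃ/: affricate = 2.
The profile is 5-3-1-2. Between /ɫ/ (5) and /z/ (3) sonority does not rise, so the cluster violates the SSP.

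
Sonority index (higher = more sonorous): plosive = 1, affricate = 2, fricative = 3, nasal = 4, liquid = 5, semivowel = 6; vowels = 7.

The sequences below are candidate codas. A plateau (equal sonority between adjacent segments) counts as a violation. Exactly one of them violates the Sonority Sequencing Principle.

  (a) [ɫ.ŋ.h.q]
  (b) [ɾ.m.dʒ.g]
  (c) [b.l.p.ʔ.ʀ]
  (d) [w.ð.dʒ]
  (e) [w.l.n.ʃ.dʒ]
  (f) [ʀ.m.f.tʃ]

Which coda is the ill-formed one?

c

(a) [ɫ.ŋ.h.q]: profile 5-4-3-1 — obeys.
(b) [ɾ.m.dʒ.g]: profile 5-4-2-1 — obeys.
(c) [b.l.p.ʔ.ʀ]: profile 1-5-1-1-5 — violates.
(d) [w.ð.dʒ]: profile 6-3-2 — obeys.
(e) [w.l.n.ʃ.dʒ]: profile 6-5-4-3-2 — obeys.
(f) [ʀ.m.f.tʃ]: profile 5-4-3-2 — obeys.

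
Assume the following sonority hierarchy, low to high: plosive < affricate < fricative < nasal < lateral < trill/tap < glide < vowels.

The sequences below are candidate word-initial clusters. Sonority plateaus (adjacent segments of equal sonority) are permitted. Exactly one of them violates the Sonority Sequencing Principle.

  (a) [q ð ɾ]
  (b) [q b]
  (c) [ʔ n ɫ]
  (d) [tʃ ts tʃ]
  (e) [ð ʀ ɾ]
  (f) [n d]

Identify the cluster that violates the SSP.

f

(a) [q ð ɾ]: profile 1-3-6 — obeys.
(b) [q b]: profile 1-1 — obeys.
(c) [ʔ n ɫ]: profile 1-4-5 — obeys.
(d) [tʃ ts tʃ]: profile 2-2-2 — obeys.
(e) [ð ʀ ɾ]: profile 3-6-6 — obeys.
(f) [n d]: profile 4-1 — violates.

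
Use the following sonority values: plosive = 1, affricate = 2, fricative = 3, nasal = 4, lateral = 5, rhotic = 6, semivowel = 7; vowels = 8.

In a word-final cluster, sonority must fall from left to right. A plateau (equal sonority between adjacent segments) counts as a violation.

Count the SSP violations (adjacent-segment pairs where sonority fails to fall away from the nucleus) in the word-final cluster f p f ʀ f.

2

/f/ is a fricative (sonority 3).
/p/ is a plosive (sonority 1).
/f/ is a fricative (sonority 3).
/ʀ/ is a rhotic (sonority 6).
/f/ is a fricative (sonority 3).
/f/→/p/: 3→1 (falls) — ok.
/p/→/f/: 1→3 (does not fall) — violation.
/f/→/ʀ/: 3→6 (does not fall) — violation.
/ʀ/→/f/: 6→3 (falls) — ok.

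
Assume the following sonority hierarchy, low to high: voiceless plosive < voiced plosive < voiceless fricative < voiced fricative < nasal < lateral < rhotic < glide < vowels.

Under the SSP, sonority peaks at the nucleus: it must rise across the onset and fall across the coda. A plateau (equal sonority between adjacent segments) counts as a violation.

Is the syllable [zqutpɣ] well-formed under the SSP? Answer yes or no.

Onset: /z/ is a voiced fricative (sonority 4), /q/ is a voiceless plosive (sonority 1); then the nucleus /u/ (sonority 9).
Onset profile 4-1-9 — does not strictly rise throughout.
Coda: /t/ is a voiceless plosive (sonority 1), /p/ is a voiceless plosive (sonority 1), /ɣ/ is a voiced fricative (sonority 4).
Coda profile 9-1-1-4 — does not strictly fall throughout.

no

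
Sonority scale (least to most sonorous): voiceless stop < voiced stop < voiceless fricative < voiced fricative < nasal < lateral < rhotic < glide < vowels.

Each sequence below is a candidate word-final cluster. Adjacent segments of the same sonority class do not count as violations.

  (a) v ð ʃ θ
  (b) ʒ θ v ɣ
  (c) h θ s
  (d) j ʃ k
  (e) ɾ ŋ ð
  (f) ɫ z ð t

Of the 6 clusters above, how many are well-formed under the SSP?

(a) 4-4-3-3 → obeys
(b) 4-3-4-4 → violates
(c) 3-3-3 → obeys
(d) 8-3-1 → obeys
(e) 7-5-4 → obeys
(f) 6-4-4-1 → obeys

5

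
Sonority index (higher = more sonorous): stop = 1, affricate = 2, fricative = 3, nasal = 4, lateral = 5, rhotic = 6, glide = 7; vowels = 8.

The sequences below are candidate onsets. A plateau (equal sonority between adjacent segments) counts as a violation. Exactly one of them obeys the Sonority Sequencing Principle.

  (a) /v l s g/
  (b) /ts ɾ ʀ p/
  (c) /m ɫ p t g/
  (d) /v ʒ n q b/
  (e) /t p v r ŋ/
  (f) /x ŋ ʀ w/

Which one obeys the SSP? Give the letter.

(a) /v l s g/: profile 3-5-3-1 — violates.
(b) /ts ɾ ʀ p/: profile 2-6-6-1 — violates.
(c) /m ɫ p t g/: profile 4-5-1-1-1 — violates.
(d) /v ʒ n q b/: profile 3-3-4-1-1 — violates.
(e) /t p v r ŋ/: profile 1-1-3-6-4 — violates.
(f) /x ŋ ʀ w/: profile 3-4-6-7 — obeys.

f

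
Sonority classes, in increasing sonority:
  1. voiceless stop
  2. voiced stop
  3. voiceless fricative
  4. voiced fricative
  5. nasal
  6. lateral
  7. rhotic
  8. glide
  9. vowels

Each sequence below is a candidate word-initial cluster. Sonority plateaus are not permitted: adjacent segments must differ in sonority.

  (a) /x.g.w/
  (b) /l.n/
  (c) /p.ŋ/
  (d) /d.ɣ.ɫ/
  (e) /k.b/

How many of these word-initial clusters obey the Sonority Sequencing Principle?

3

(a) /x.g.w/: profile 3-2-8 — violates.
(b) /l.n/: profile 6-5 — violates.
(c) /p.ŋ/: profile 1-5 — obeys.
(d) /d.ɣ.ɫ/: profile 2-4-6 — obeys.
(e) /k.b/: profile 1-2 — obeys.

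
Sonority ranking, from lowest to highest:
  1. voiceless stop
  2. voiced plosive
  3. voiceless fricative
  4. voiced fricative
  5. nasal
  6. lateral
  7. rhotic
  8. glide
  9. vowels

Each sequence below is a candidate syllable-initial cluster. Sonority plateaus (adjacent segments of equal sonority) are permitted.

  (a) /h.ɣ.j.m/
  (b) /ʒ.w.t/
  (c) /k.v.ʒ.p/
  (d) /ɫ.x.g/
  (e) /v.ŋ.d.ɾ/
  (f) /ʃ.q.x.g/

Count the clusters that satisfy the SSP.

0

(a) /h.ɣ.j.m/: profile 3-4-8-5 — violates.
(b) /ʒ.w.t/: profile 4-8-1 — violates.
(c) /k.v.ʒ.p/: profile 1-4-4-1 — violates.
(d) /ɫ.x.g/: profile 6-3-2 — violates.
(e) /v.ŋ.d.ɾ/: profile 4-5-2-7 — violates.
(f) /ʃ.q.x.g/: profile 3-1-3-2 — violates.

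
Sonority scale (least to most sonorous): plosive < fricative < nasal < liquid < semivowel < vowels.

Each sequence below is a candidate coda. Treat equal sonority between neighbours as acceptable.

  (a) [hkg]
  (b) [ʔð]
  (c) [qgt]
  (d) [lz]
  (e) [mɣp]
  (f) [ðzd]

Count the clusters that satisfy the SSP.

(a) sonority 2-1-1: well-formed.
(b) sonority 1-2: ill-formed.
(c) sonority 1-1-1: well-formed.
(d) sonority 4-2: well-formed.
(e) sonority 3-2-1: well-formed.
(f) sonority 2-2-1: well-formed.

5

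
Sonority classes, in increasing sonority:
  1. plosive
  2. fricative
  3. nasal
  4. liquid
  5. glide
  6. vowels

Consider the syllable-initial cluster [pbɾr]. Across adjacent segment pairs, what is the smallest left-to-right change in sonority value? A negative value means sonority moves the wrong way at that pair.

/p/: plosive = 1.
/b/: plosive = 1.
/ɾ/: liquid = 4.
/r/: liquid = 4.
/p/→/b/: change +0.
/b/→/ɾ/: change +3.
/ɾ/→/r/: change +0.
Minimum = 0.

0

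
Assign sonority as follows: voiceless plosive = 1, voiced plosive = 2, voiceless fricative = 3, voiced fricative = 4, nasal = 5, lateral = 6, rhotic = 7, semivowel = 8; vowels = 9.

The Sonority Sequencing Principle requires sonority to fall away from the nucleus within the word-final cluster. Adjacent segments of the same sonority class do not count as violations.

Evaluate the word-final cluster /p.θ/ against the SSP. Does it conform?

no

/p/ — voiceless plosive, sonority 1.
/θ/ — voiceless fricative, sonority 3.
The profile is 1-3. Between /p/ (1) and /θ/ (3) sonority does not fall, so the cluster violates the SSP.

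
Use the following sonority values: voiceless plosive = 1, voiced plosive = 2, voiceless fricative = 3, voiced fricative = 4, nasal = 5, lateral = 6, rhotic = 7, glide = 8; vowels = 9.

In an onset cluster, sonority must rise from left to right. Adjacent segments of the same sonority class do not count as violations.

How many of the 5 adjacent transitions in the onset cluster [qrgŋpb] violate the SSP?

2

/q/ — voiceless plosive, sonority 1.
/r/ — rhotic, sonority 7.
/g/ — voiced plosive, sonority 2.
/ŋ/ — nasal, sonority 5.
/p/ — voiceless plosive, sonority 1.
/b/ — voiced plosive, sonority 2.
/q/→/r/: 1→7 (rises) — ok.
/r/→/g/: 7→2 (does not rise) — violation.
/g/→/ŋ/: 2→5 (rises) — ok.
/ŋ/→/p/: 5→1 (does not rise) — violation.
/p/→/b/: 1→2 (rises) — ok.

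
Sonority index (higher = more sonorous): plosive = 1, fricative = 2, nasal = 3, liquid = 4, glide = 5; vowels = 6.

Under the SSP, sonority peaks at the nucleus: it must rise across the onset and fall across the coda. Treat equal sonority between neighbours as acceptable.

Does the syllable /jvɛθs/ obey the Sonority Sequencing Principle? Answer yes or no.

Onset: /j/ is a glide (sonority 5), /v/ is a fricative (sonority 2); then the nucleus /ɛ/ (sonority 6).
Onset profile 5-2-6 — does not rise throughout.
Coda: /θ/ is a fricative (sonority 2), /s/ is a fricative (sonority 2).
Coda profile 6-2-2 — falls from the nucleus.

no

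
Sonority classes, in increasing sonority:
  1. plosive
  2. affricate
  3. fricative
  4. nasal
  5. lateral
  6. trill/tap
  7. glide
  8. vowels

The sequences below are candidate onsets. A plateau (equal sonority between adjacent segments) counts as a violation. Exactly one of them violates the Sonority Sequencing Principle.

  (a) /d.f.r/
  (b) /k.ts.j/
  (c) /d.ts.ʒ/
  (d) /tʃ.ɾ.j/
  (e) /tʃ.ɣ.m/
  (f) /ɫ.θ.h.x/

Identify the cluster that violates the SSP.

(a) sonority 1-3-6: well-formed.
(b) sonority 1-2-7: well-formed.
(c) sonority 1-2-3: well-formed.
(d) sonority 2-6-7: well-formed.
(e) sonority 2-3-4: well-formed.
(f) sonority 5-3-3-3: ill-formed.

f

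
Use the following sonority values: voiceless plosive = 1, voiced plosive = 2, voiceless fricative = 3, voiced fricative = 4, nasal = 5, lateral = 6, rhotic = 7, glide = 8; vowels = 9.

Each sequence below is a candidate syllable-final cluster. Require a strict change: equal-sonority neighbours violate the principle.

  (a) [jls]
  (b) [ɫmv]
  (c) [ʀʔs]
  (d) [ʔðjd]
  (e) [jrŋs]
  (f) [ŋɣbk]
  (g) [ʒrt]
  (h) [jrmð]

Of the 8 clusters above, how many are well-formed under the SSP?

5

(a) [jls]: profile 8-6-3 — obeys.
(b) [ɫmv]: profile 6-5-4 — obeys.
(c) [ʀʔs]: profile 7-1-3 — violates.
(d) [ʔðjd]: profile 1-4-8-2 — violates.
(e) [jrŋs]: profile 8-7-5-3 — obeys.
(f) [ŋɣbk]: profile 5-4-2-1 — obeys.
(g) [ʒrt]: profile 4-7-1 — violates.
(h) [jrmð]: profile 8-7-5-4 — obeys.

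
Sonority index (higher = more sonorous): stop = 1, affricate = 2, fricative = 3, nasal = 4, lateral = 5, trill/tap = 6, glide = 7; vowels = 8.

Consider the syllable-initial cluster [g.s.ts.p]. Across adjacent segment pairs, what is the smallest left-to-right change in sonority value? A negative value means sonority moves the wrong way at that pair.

-1

/g/ — stop, sonority 1.
/s/ — fricative, sonority 3.
/ts/ — affricate, sonority 2.
/p/ — stop, sonority 1.
/g/→/s/: change +2.
/s/→/ts/: change -1.
/ts/→/p/: change -1.
Minimum = -1.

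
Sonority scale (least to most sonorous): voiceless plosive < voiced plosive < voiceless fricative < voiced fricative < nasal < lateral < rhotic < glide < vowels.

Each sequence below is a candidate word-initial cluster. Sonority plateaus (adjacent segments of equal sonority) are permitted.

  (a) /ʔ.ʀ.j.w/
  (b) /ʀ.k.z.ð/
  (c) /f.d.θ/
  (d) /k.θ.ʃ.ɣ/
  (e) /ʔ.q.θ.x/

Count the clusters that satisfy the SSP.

3

(a) sonority 1-7-8-8: well-formed.
(b) sonority 7-1-4-4: ill-formed.
(c) sonority 3-2-3: ill-formed.
(d) sonority 1-3-3-4: well-formed.
(e) sonority 1-1-3-3: well-formed.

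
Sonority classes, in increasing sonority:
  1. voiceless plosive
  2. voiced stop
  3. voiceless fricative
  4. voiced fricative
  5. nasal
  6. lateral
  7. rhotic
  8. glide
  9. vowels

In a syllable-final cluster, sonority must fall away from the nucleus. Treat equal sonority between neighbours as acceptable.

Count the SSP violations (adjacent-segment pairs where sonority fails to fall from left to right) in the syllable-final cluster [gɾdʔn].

/g/: voiced stop = 2.
/ɾ/: rhotic = 7.
/d/: voiced stop = 2.
/ʔ/: voiceless plosive = 1.
/n/: nasal = 5.
/g/→/ɾ/: 2→7 (does not fall) — violation.
/ɾ/→/d/: 7→2 (falls) — ok.
/d/→/ʔ/: 2→1 (falls) — ok.
/ʔ/→/n/: 1→5 (does not fall) — violation.

2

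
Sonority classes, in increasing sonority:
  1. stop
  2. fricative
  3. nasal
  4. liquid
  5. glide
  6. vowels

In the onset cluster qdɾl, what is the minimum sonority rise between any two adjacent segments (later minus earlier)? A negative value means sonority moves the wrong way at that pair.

/q/ — stop, sonority 1.
/d/ — stop, sonority 1.
/ɾ/ — liquid, sonority 4.
/l/ — liquid, sonority 4.
/q/→/d/: change +0.
/d/→/ɾ/: change +3.
/ɾ/→/l/: change +0.
Minimum = 0.

0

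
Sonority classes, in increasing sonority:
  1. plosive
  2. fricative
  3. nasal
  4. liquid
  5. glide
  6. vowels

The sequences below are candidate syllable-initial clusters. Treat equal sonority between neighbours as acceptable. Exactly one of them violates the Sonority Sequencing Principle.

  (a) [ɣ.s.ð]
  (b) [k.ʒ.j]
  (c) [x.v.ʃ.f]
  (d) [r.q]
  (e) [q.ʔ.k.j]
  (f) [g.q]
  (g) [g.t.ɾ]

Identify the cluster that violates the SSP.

(a) [ɣ.s.ð]: profile 2-2-2 — obeys.
(b) [k.ʒ.j]: profile 1-2-5 — obeys.
(c) [x.v.ʃ.f]: profile 2-2-2-2 — obeys.
(d) [r.q]: profile 4-1 — violates.
(e) [q.ʔ.k.j]: profile 1-1-1-5 — obeys.
(f) [g.q]: profile 1-1 — obeys.
(g) [g.t.ɾ]: profile 1-1-4 — obeys.

d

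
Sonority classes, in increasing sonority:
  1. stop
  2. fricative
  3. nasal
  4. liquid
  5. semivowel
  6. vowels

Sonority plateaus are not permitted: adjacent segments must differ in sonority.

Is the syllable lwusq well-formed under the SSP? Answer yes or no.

Onset: /l/ is a liquid (sonority 4), /w/ is a semivowel (sonority 5); then the nucleus /u/ (sonority 6).
Onset profile 4-5-6 — rises to the nucleus.
Coda: /s/ is a fricative (sonority 2), /q/ is a stop (sonority 1).
Coda profile 6-2-1 — falls from the nucleus.

yes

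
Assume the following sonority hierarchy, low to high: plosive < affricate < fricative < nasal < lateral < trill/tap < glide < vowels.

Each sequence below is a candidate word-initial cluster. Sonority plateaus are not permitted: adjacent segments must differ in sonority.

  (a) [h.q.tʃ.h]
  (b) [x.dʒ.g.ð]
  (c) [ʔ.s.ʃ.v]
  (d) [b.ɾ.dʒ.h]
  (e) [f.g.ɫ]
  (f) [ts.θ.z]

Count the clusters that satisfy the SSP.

0

(a) [h.q.tʃ.h]: profile 3-1-2-3 — violates.
(b) [x.dʒ.g.ð]: profile 3-2-1-3 — violates.
(c) [ʔ.s.ʃ.v]: profile 1-3-3-3 — violates.
(d) [b.ɾ.dʒ.h]: profile 1-6-2-3 — violates.
(e) [f.g.ɫ]: profile 3-1-5 — violates.
(f) [ts.θ.z]: profile 2-3-3 — violates.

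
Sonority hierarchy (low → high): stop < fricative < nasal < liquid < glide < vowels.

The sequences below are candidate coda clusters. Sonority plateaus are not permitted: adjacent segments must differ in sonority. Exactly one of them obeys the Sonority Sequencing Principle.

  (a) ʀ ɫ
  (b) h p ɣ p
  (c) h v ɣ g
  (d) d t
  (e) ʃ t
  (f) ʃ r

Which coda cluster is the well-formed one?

e

(a) ʀ ɫ: profile 4-4 — violates.
(b) h p ɣ p: profile 2-1-2-1 — violates.
(c) h v ɣ g: profile 2-2-2-1 — violates.
(d) d t: profile 1-1 — violates.
(e) ʃ t: profile 2-1 — obeys.
(f) ʃ r: profile 2-4 — violates.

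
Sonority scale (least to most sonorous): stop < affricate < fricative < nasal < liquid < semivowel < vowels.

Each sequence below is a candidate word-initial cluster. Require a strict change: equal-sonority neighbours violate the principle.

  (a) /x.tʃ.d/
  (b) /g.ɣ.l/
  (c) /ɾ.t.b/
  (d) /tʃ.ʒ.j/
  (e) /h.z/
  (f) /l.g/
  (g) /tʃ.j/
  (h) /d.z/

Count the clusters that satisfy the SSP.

4

(a) 3-2-1 → violates
(b) 1-3-5 → obeys
(c) 5-1-1 → violates
(d) 2-3-6 → obeys
(e) 3-3 → violates
(f) 5-1 → violates
(g) 2-6 → obeys
(h) 1-3 → obeys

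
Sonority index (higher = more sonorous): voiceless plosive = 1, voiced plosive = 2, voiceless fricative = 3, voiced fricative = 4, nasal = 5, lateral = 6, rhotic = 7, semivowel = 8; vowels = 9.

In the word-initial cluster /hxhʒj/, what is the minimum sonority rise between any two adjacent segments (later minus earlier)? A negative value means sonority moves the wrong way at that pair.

0

/h/ — voiceless fricative, sonority 3.
/x/ — voiceless fricative, sonority 3.
/h/ — voiceless fricative, sonority 3.
/ʒ/ — voiced fricative, sonority 4.
/j/ — semivowel, sonority 8.
/h/→/x/: change +0.
/x/→/h/: change +0.
/h/→/ʒ/: change +1.
/ʒ/→/j/: change +4.
Minimum = 0.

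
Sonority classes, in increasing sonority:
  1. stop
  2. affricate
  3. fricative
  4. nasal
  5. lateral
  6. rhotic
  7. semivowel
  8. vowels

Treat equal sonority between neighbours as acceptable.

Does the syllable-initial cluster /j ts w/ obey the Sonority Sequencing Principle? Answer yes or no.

/j/ is a semivowel (sonority 7).
/ts/ is an affricate (sonority 2).
/w/ is a semivowel (sonority 7).
The profile is 7-2-7. Between /j/ (7) and /ts/ (2) sonority does not rise, so the cluster violates the SSP.

no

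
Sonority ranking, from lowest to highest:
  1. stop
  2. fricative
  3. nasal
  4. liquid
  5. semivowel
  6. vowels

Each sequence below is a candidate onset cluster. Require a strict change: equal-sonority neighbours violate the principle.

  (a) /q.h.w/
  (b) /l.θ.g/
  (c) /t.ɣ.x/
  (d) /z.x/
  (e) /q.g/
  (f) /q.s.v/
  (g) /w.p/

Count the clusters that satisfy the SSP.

(a) 1-2-5 → obeys
(b) 4-2-1 → violates
(c) 1-2-2 → violates
(d) 2-2 → violates
(e) 1-1 → violates
(f) 1-2-2 → violates
(g) 5-1 → violates

1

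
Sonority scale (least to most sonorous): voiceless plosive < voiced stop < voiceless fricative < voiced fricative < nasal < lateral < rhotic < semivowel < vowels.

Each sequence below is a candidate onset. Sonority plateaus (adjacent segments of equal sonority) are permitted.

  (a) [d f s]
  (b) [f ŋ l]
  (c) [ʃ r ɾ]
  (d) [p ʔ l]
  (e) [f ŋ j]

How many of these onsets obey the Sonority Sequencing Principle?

(a) 2-3-3 → obeys
(b) 3-5-6 → obeys
(c) 3-7-7 → obeys
(d) 1-1-6 → obeys
(e) 3-5-8 → obeys

5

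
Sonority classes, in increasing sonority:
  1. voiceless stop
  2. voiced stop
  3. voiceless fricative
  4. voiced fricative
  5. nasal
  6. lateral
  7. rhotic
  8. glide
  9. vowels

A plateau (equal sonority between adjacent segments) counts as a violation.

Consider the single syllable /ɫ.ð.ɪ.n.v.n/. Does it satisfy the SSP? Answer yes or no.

no

Onset: /ɫ/ is a lateral (sonority 6), /ð/ is a voiced fricative (sonority 4); then the nucleus /ɪ/ (sonority 9).
Onset profile 6-4-9 — does not strictly rise throughout.
Coda: /n/ is a nasal (sonority 5), /v/ is a voiced fricative (sonority 4), /n/ is a nasal (sonority 5).
Coda profile 9-5-4-5 — does not strictly fall throughout.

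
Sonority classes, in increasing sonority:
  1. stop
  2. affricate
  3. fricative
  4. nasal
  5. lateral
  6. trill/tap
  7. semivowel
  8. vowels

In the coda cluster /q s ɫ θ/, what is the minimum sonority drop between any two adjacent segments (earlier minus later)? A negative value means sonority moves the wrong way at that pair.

-2

/q/ is a stop (sonority 1).
/s/ is a fricative (sonority 3).
/ɫ/ is a lateral (sonority 5).
/θ/ is a fricative (sonority 3).
/q/→/s/: change -2.
/s/→/ɫ/: change -2.
/ɫ/→/θ/: change +2.
Minimum = -2.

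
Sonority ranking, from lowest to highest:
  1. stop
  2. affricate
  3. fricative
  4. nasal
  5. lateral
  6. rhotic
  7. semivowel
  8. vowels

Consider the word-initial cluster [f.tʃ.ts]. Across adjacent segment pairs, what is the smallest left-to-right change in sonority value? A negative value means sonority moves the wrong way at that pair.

/f/ is a fricative (sonority 3).
/tʃ/ is an affricate (sonority 2).
/ts/ is an affricate (sonority 2).
/f/→/tʃ/: change -1.
/tʃ/→/ts/: change +0.
Minimum = -1.

-1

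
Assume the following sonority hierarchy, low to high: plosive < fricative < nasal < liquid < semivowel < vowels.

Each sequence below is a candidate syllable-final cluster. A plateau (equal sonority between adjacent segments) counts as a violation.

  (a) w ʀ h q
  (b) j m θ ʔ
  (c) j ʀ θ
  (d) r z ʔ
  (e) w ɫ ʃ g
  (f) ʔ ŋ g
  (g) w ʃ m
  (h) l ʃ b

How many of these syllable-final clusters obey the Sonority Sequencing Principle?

(a) w ʀ h q: profile 5-4-2-1 — obeys.
(b) j m θ ʔ: profile 5-3-2-1 — obeys.
(c) j ʀ θ: profile 5-4-2 — obeys.
(d) r z ʔ: profile 4-2-1 — obeys.
(e) w ɫ ʃ g: profile 5-4-2-1 — obeys.
(f) ʔ ŋ g: profile 1-3-1 — violates.
(g) w ʃ m: profile 5-2-3 — violates.
(h) l ʃ b: profile 4-2-1 — obeys.

6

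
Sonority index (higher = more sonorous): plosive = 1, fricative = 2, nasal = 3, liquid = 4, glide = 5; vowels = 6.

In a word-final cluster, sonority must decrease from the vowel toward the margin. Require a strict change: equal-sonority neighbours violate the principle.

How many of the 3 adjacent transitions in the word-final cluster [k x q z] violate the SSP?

/k/ — plosive, sonority 1.
/x/ — fricative, sonority 2.
/q/ — plosive, sonority 1.
/z/ — fricative, sonority 2.
/k/→/x/: 1→2 (does not fall) — violation.
/x/→/q/: 2→1 (falls) — ok.
/q/→/z/: 1→2 (does not fall) — violation.

2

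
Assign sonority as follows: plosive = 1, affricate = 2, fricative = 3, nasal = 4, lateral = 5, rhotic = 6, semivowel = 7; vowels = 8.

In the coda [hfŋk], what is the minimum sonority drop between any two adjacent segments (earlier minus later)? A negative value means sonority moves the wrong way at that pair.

/h/ — fricative, sonority 3.
/f/ — fricative, sonority 3.
/ŋ/ — nasal, sonority 4.
/k/ — plosive, sonority 1.
/h/→/f/: change +0.
/f/→/ŋ/: change -1.
/ŋ/→/k/: change +3.
Minimum = -1.

-1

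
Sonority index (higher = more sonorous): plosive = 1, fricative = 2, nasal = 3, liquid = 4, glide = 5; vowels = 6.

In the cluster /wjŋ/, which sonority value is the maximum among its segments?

5

/w/ is a glide (sonority 5).
/j/ is a glide (sonority 5).
/ŋ/ is a nasal (sonority 3).
The maximum is 5.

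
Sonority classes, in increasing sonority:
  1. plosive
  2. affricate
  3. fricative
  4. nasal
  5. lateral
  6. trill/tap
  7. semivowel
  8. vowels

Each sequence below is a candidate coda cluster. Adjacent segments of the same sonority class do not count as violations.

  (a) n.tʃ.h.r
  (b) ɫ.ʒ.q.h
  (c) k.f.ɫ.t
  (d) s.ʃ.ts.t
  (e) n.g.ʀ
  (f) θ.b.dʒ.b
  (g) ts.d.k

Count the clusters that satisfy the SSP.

(a) n.tʃ.h.r: profile 4-2-3-6 — violates.
(b) ɫ.ʒ.q.h: profile 5-3-1-3 — violates.
(c) k.f.ɫ.t: profile 1-3-5-1 — violates.
(d) s.ʃ.ts.t: profile 3-3-2-1 — obeys.
(e) n.g.ʀ: profile 4-1-6 — violates.
(f) θ.b.dʒ.b: profile 3-1-2-1 — violates.
(g) ts.d.k: profile 2-1-1 — obeys.

2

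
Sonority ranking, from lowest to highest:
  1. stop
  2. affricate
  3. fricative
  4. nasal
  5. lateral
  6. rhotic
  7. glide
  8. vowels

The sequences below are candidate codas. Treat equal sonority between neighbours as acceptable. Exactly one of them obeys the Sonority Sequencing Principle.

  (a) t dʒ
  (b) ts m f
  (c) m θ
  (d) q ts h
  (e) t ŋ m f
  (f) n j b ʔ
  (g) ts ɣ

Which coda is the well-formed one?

c

(a) t dʒ: profile 1-2 — violates.
(b) ts m f: profile 2-4-3 — violates.
(c) m θ: profile 4-3 — obeys.
(d) q ts h: profile 1-2-3 — violates.
(e) t ŋ m f: profile 1-4-4-3 — violates.
(f) n j b ʔ: profile 4-7-1-1 — violates.
(g) ts ɣ: profile 2-3 — violates.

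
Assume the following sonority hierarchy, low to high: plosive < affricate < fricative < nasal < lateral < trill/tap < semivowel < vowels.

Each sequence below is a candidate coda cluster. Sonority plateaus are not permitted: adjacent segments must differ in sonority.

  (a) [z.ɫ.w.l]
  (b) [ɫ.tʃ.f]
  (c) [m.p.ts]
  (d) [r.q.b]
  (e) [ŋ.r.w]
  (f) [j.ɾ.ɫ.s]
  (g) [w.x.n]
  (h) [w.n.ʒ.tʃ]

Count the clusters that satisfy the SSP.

2

(a) sonority 3-5-7-5: ill-formed.
(b) sonority 5-2-3: ill-formed.
(c) sonority 4-1-2: ill-formed.
(d) sonority 6-1-1: ill-formed.
(e) sonority 4-6-7: ill-formed.
(f) sonority 7-6-5-3: well-formed.
(g) sonority 7-3-4: ill-formed.
(h) sonority 7-4-3-2: well-formed.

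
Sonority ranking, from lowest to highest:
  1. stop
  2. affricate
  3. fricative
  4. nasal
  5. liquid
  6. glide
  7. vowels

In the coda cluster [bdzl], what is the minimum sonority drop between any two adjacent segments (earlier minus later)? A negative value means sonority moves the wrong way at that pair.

-2

/b/ is a stop (sonority 1).
/d/ is a stop (sonority 1).
/z/ is a fricative (sonority 3).
/l/ is a liquid (sonority 5).
/b/→/d/: change +0.
/d/→/z/: change -2.
/z/→/l/: change -2.
Minimum = -2.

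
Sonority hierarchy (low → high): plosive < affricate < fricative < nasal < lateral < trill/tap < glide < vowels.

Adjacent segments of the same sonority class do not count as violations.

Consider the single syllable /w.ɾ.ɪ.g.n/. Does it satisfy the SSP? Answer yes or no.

no

Onset: /w/ is a glide (sonority 7), /ɾ/ is a trill/tap (sonority 6); then the nucleus /ɪ/ (sonority 8).
Onset profile 7-6-8 — does not rise throughout.
Coda: /g/ is a plosive (sonority 1), /n/ is a nasal (sonority 4).
Coda profile 8-1-4 — does not fall throughout.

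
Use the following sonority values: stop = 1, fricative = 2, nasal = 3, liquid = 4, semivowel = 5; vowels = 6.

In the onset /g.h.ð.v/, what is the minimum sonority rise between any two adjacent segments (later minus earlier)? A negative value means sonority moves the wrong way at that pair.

0

/g/ — stop, sonority 1.
/h/ — fricative, sonority 2.
/ð/ — fricative, sonority 2.
/v/ — fricative, sonority 2.
/g/→/h/: change +1.
/h/→/ð/: change +0.
/ð/→/v/: change +0.
Minimum = 0.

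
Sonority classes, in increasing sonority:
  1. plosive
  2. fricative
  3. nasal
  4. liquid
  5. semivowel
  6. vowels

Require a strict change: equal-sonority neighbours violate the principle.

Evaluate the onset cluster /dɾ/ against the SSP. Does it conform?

yes

/d/ is a plosive (sonority 1).
/ɾ/ is a liquid (sonority 4).
The profile 1-4 strictly rises, so the onset cluster satisfies the SSP.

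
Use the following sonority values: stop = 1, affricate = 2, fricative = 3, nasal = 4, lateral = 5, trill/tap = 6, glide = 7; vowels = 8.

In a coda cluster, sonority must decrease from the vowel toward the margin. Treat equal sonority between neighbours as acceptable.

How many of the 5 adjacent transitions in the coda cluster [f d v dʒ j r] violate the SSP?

/f/ is a fricative (sonority 3).
/d/ is a stop (sonority 1).
/v/ is a fricative (sonority 3).
/dʒ/ is an affricate (sonority 2).
/j/ is a glide (sonority 7).
/r/ is a trill/tap (sonority 6).
/f/→/d/: 3→1 (falls) — ok.
/d/→/v/: 1→3 (does not fall) — violation.
/v/→/dʒ/: 3→2 (falls) — ok.
/dʒ/→/j/: 2→7 (does not fall) — violation.
/j/→/r/: 7→6 (falls) — ok.

2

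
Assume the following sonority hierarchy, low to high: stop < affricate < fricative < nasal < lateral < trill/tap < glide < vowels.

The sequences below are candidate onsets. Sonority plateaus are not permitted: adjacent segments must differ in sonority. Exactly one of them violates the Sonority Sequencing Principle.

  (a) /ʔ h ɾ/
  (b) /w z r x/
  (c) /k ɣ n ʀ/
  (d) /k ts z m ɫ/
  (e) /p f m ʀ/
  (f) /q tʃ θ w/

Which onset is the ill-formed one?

b

(a) sonority 1-3-6: well-formed.
(b) sonority 7-3-6-3: ill-formed.
(c) sonority 1-3-4-6: well-formed.
(d) sonority 1-2-3-4-5: well-formed.
(e) sonority 1-3-4-6: well-formed.
(f) sonority 1-2-3-7: well-formed.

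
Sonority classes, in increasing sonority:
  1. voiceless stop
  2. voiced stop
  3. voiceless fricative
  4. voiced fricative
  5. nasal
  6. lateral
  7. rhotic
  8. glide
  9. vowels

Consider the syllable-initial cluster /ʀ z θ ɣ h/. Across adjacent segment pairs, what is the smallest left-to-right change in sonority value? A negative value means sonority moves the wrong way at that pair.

/ʀ/ is a rhotic (sonority 7).
/z/ is a voiced fricative (sonority 4).
/θ/ is a voiceless fricative (sonority 3).
/ɣ/ is a voiced fricative (sonority 4).
/h/ is a voiceless fricative (sonority 3).
/ʀ/→/z/: change -3.
/z/→/θ/: change -1.
/θ/→/ɣ/: change +1.
/ɣ/→/h/: change -1.
Minimum = -3.

-3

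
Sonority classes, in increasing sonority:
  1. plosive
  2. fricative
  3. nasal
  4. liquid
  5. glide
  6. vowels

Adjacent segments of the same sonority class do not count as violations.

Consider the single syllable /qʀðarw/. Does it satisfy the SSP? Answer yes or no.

no

Onset: /q/ is a plosive (sonority 1), /ʀ/ is a liquid (sonority 4), /ð/ is a fricative (sonority 2); then the nucleus /a/ (sonority 6).
Onset profile 1-4-2-6 — does not rise throughout.
Coda: /r/ is a liquid (sonority 4), /w/ is a glide (sonority 5).
Coda profile 6-4-5 — does not fall throughout.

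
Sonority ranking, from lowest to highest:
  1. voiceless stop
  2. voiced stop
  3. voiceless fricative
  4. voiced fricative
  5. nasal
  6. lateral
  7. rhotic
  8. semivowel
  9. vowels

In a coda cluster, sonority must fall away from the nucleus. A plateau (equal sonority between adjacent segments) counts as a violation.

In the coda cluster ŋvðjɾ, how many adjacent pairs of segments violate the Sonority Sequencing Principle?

2

/ŋ/ is a nasal (sonority 5).
/v/ is a voiced fricative (sonority 4).
/ð/ is a voiced fricative (sonority 4).
/j/ is a semivowel (sonority 8).
/ɾ/ is a rhotic (sonority 7).
/ŋ/→/v/: 5→4 (falls) — ok.
/v/→/ð/: 4→4 (plateau) — violation.
/ð/→/j/: 4→8 (does not fall) — violation.
/j/→/ɾ/: 8→7 (falls) — ok.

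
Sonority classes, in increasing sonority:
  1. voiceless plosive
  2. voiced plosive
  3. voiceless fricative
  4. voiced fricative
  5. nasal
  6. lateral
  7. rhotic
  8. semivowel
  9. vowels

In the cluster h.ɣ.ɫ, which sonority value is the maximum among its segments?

6

/h/ is a voiceless fricative (sonority 3).
/ɣ/ is a voiced fricative (sonority 4).
/ɫ/ is a lateral (sonority 6).
The maximum is 6.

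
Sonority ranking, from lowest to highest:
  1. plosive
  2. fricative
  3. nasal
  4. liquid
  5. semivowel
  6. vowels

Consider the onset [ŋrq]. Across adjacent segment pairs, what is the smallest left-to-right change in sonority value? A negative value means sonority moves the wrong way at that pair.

/ŋ/: nasal = 3.
/r/: liquid = 4.
/q/: plosive = 1.
/ŋ/→/r/: change +1.
/r/→/q/: change -3.
Minimum = -3.

-3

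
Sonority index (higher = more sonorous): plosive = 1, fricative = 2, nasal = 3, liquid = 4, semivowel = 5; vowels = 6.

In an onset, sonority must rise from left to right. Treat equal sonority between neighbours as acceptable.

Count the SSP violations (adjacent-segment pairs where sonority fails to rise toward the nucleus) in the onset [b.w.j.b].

/b/: plosive = 1.
/w/: semivowel = 5.
/j/: semivowel = 5.
/b/: plosive = 1.
/b/→/w/: 1→5 (rises) — ok.
/w/→/j/: 5→5 (plateau, allowed) — ok.
/j/→/b/: 5→1 (does not rise) — violation.

1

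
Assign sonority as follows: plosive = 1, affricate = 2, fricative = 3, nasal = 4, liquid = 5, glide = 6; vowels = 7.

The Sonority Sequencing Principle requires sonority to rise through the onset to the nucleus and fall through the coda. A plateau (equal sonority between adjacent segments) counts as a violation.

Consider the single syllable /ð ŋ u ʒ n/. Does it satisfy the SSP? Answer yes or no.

Onset: /ð/ is a fricative (sonority 3), /ŋ/ is a nasal (sonority 4); then the nucleus /u/ (sonority 7).
Onset profile 3-4-7 — rises to the nucleus.
Coda: /ʒ/ is a fricative (sonority 3), /n/ is a nasal (sonority 4).
Coda profile 7-3-4 — does not strictly fall throughout.

no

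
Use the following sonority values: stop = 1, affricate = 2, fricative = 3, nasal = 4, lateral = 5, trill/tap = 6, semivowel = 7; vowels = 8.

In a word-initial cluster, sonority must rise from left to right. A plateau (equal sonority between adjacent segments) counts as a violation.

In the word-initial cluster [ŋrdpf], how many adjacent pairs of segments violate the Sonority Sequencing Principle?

/ŋ/ — nasal, sonority 4.
/r/ — trill/tap, sonority 6.
/d/ — stop, sonority 1.
/p/ — stop, sonority 1.
/f/ — fricative, sonority 3.
/ŋ/→/r/: 4→6 (rises) — ok.
/r/→/d/: 6→1 (does not rise) — violation.
/d/→/p/: 1→1 (plateau) — violation.
/p/→/f/: 1→3 (rises) — ok.

2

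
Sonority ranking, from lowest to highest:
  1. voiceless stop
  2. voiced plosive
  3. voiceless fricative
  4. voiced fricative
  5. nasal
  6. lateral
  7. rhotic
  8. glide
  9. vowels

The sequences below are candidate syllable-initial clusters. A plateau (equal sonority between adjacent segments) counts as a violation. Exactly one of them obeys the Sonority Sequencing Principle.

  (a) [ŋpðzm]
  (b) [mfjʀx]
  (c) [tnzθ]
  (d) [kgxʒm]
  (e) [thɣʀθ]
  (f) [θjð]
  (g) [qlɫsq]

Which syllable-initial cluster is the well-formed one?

(a) 5-1-4-4-5 → violates
(b) 5-3-8-7-3 → violates
(c) 1-5-4-3 → violates
(d) 1-2-3-4-5 → obeys
(e) 1-3-4-7-3 → violates
(f) 3-8-4 → violates
(g) 1-6-6-3-1 → violates

d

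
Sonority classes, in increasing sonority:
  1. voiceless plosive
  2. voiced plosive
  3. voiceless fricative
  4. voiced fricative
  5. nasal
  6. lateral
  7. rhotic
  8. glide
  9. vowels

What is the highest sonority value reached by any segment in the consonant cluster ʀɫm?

7

/ʀ/ is a rhotic (sonority 7).
/ɫ/ is a lateral (sonority 6).
/m/ is a nasal (sonority 5).
The maximum is 7.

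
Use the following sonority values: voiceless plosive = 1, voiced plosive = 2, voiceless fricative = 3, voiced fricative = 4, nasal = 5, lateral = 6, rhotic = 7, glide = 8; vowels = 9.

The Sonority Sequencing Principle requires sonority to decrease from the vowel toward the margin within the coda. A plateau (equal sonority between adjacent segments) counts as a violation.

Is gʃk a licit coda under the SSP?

/g/ is a voiced plosive (sonority 2).
/ʃ/ is a voiceless fricative (sonority 3).
/k/ is a voiceless plosive (sonority 1).
The profile is 2-3-1. Between /g/ (2) and /ʃ/ (3) sonority does not fall, so the cluster violates the SSP.

no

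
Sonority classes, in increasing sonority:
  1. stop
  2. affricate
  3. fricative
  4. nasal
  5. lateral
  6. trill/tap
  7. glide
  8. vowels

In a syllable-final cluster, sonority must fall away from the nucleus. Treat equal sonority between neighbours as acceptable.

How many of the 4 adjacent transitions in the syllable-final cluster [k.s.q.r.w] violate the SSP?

3

/k/: stop = 1.
/s/: fricative = 3.
/q/: stop = 1.
/r/: trill/tap = 6.
/w/: glide = 7.
/k/→/s/: 1→3 (does not fall) — violation.
/s/→/q/: 3→1 (falls) — ok.
/q/→/r/: 1→6 (does not fall) — violation.
/r/→/w/: 6→7 (does not fall) — violation.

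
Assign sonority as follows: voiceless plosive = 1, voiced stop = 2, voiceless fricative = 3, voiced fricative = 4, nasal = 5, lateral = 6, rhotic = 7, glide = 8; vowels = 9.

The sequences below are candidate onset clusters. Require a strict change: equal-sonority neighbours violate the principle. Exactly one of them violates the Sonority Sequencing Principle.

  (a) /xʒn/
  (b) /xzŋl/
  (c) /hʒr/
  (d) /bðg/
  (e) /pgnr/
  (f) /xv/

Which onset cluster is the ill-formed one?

(a) /xʒn/: profile 3-4-5 — obeys.
(b) /xzŋl/: profile 3-4-5-6 — obeys.
(c) /hʒr/: profile 3-4-7 — obeys.
(d) /bðg/: profile 2-4-2 — violates.
(e) /pgnr/: profile 1-2-5-7 — obeys.
(f) /xv/: profile 3-4 — obeys.

d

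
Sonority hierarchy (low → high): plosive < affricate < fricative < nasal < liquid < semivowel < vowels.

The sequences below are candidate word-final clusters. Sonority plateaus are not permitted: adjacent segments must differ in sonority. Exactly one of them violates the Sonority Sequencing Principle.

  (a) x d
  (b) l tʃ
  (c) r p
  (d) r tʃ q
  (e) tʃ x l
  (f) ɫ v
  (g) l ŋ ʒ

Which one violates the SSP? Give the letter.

e

(a) x d: profile 3-1 — obeys.
(b) l tʃ: profile 5-2 — obeys.
(c) r p: profile 5-1 — obeys.
(d) r tʃ q: profile 5-2-1 — obeys.
(e) tʃ x l: profile 2-3-5 — violates.
(f) ɫ v: profile 5-3 — obeys.
(g) l ŋ ʒ: profile 5-4-3 — obeys.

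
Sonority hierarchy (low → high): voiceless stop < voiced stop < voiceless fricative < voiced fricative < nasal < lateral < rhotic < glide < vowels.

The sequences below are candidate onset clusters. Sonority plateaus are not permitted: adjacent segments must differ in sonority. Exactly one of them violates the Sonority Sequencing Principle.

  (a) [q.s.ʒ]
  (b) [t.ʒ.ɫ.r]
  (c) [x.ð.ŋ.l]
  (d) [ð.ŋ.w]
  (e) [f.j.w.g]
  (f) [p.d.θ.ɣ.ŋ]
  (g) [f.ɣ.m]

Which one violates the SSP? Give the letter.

e

(a) sonority 1-3-4: well-formed.
(b) sonority 1-4-6-7: well-formed.
(c) sonority 3-4-5-6: well-formed.
(d) sonority 4-5-8: well-formed.
(e) sonority 3-8-8-2: ill-formed.
(f) sonority 1-2-3-4-5: well-formed.
(g) sonority 3-4-5: well-formed.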